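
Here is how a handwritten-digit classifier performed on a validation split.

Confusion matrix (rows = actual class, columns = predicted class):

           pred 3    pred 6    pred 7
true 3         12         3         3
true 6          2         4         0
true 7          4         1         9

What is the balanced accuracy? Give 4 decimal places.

0.6587

Balanced accuracy = mean of per-class recall.
  3: recall = 12/18 = 0.66667
  6: recall = 4/6 = 0.66667
  7: recall = 9/14 = 0.64286
Mean = (0.66667 + 0.66667 + 0.64286) / 3 = 0.6587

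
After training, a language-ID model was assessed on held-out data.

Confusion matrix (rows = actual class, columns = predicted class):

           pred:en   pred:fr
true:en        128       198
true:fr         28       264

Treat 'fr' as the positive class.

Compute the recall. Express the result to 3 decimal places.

0.904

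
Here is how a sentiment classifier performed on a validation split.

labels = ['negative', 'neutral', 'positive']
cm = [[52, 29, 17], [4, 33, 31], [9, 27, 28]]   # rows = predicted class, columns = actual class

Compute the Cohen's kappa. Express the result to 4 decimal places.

0.2444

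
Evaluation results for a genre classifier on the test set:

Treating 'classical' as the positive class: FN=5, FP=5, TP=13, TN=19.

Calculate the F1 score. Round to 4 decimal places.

0.7222

Precision = TP/(TP+FP) = 13/18 = 0.7222
Recall = TP/(TP+FN) = 13/18 = 0.7222
F1 = 2·TP/(2·TP+FP+FN) = 26/36 = 0.7222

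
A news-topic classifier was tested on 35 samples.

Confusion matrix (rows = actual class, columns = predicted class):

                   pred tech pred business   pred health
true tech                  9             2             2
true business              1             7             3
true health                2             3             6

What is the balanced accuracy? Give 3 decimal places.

Balanced accuracy = mean of per-class recall.
  tech: recall = 9/13 = 0.6923
  business: recall = 7/11 = 0.6364
  health: recall = 6/11 = 0.5455
Mean = (0.6923 + 0.6364 + 0.5455) / 3 = 0.625

0.625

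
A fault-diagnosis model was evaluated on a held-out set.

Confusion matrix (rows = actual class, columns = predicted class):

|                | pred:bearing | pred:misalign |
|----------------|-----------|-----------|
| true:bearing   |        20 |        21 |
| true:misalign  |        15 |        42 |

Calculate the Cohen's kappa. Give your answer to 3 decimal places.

Observed agreement pₒ = trace/N = 62/98 = 0.6327
Expected agreement pₑ = Σ (rowᵢ·colᵢ)/N² = (41·35 + 57·63)/98² = 0.5233
κ = (pₒ − pₑ)/(1 − pₑ) = (0.6327 − 0.5233)/(1 − 0.5233) = 0.229

0.229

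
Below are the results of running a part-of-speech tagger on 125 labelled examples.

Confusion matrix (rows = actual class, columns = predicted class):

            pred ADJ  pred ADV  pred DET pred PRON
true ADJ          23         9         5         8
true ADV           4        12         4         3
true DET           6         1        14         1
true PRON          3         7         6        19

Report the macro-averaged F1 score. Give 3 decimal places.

Per-class F1 score (2·TP/(2·TP+FP+FN)):
  ADJ: TP=23, FP=4+6+3=13, FN=9+5+8=22 → 46/81 = 0.5679
  ADV: TP=12, FP=9+1+7=17, FN=4+4+3=11 → 24/52 = 0.4615
  DET: TP=14, FP=5+4+6=15, FN=6+1+1=8 → 28/51 = 0.5490
  PRON: TP=19, FP=8+3+1=12, FN=3+7+6=16 → 38/66 = 0.5758
Macro-F1 score = mean = (0.5679 + 0.4615 + 0.5490 + 0.5758) / 4 = 0.539

0.539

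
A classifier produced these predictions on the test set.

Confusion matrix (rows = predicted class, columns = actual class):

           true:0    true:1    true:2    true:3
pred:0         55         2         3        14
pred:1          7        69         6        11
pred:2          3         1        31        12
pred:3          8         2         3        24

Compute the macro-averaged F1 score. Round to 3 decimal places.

0.688

Per-class F1 score (2·TP/(2·TP+FP+FN)):
  0: TP=55, FP=2+3+14=19, FN=7+3+8=18 → 110/147 = 0.7483
  1: TP=69, FP=7+6+11=24, FN=2+1+2=5 → 138/167 = 0.8263
  2: TP=31, FP=3+1+12=16, FN=3+6+3=12 → 62/90 = 0.6889
  3: TP=24, FP=8+2+3=13, FN=14+11+12=37 → 48/98 = 0.4898
Macro-F1 score = mean = (0.7483 + 0.8263 + 0.6889 + 0.4898) / 4 = 0.688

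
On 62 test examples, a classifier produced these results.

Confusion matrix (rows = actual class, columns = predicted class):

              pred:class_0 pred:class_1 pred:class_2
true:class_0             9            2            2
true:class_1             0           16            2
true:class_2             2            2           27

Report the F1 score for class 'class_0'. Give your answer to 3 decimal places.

0.750

F1 score = 2·TP/(2·TP+FP+FN).
class_0: TP=9, FP=0+2=2, FN=2+2=4 → 18/24 = 0.7500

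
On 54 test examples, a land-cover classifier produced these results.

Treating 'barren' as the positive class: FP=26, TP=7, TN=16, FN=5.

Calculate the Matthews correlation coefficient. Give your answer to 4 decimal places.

MCC = (TP·TN − FP·FN) / √((TP+FP)(TP+FN)(TN+FP)(TN+FN))
Numerator = 7·16 − 26·5 = -18
Denominator = √(33·12·42·21) = √349272 = 590.9924
MCC = -18 / 590.9924 = -0.0305

-0.0305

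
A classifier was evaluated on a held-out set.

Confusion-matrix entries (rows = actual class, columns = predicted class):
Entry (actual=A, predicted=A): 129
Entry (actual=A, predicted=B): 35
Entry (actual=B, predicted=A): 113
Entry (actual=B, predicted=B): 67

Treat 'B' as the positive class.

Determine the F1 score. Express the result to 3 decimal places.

Precision = TP/(TP+FP) = 67/102 = 0.6569
Recall = TP/(TP+FN) = 67/180 = 0.3722
F1 = 2·TP/(2·TP+FP+FN) = 134/282 = 0.475

0.475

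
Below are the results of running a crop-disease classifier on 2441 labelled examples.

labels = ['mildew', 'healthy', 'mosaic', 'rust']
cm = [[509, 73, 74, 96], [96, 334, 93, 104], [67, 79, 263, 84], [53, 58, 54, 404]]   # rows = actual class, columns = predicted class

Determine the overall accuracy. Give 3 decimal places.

0.619

Accuracy = trace / total = (509+334+263+404=1510) / 2441 = 1510/2441 = 0.619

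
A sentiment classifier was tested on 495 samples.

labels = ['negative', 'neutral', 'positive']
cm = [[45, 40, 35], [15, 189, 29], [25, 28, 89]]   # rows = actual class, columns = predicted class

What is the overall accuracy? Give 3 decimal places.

0.653

Accuracy = trace / total = (45+189+89=323) / 495 = 323/495 = 0.653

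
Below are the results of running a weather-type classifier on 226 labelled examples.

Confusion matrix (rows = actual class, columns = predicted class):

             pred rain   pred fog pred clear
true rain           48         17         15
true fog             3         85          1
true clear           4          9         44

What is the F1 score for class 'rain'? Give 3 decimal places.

0.711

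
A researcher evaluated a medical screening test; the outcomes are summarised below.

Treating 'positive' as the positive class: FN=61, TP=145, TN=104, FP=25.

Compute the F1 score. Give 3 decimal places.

Precision = TP/(TP+FP) = 145/170 = 0.8529
Recall = TP/(TP+FN) = 145/206 = 0.7039
F1 = 2·TP/(2·TP+FP+FN) = 290/376 = 0.771

0.771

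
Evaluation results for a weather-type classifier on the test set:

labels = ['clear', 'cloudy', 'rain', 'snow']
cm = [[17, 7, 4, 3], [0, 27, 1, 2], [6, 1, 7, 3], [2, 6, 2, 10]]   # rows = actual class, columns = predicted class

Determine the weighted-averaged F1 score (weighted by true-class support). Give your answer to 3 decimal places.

0.611

Per-class F1 score (2·TP/(2·TP+FP+FN)):
  clear: TP=17, FP=0+6+2=8, FN=7+4+3=14 → 34/56 = 0.6071
  cloudy: TP=27, FP=7+1+6=14, FN=0+1+2=3 → 54/71 = 0.7606
  rain: TP=7, FP=4+1+2=7, FN=6+1+3=10 → 14/31 = 0.4516
  snow: TP=10, FP=3+2+3=8, FN=2+6+2=10 → 20/38 = 0.5263
Weighted-F1 score = Σ (supportᵢ/N)·F1 scoreᵢ with N=98: (31/98)·0.6071 + (30/98)·0.7606 + (17/98)·0.4516 + (20/98)·0.5263 = 0.611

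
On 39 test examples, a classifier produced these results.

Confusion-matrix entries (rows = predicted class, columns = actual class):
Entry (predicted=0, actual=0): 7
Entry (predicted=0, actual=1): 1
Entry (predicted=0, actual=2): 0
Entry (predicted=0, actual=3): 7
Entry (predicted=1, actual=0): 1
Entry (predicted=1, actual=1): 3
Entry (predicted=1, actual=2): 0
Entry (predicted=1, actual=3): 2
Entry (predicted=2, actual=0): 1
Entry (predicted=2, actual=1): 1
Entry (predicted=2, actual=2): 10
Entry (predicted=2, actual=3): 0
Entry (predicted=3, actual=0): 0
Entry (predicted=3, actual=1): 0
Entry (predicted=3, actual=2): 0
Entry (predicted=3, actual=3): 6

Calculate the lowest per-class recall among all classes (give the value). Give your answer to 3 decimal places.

0.400

Per-class recall (TP/(TP+FN)):
  0: TP=7, FN=1+1+0=2 → 7/9 = 0.7778
  1: TP=3, FN=1+1+0=2 → 3/5 = 0.6000
  2: TP=10, FN=0+0+0=0 → 10/10 = 1.0000
  3: TP=6, FN=7+2+0=9 → 6/15 = 0.4000
Lowest is class '3' with recall = 0.400.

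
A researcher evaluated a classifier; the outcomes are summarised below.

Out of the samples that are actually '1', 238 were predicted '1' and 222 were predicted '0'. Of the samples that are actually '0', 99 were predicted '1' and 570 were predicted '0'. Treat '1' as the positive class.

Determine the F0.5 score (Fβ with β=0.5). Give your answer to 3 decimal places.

Fβ = (1+β²)·TP / ((1+β²)·TP + β²·FN + FP), with β²=1/4
= 1.25·238 / (1.25·238 + 0.25·222 + 99) = 0.658

0.658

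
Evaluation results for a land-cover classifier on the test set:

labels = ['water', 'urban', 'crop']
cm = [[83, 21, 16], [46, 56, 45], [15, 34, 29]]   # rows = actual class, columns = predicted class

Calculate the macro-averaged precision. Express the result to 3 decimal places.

0.468

Per-class precision (TP/(TP+FP)):
  water: TP=83, FP=46+15=61 → 83/144 = 0.5764
  urban: TP=56, FP=21+34=55 → 56/111 = 0.5045
  crop: TP=29, FP=16+45=61 → 29/90 = 0.3222
Macro-precision = mean = (0.5764 + 0.5045 + 0.3222) / 3 = 0.468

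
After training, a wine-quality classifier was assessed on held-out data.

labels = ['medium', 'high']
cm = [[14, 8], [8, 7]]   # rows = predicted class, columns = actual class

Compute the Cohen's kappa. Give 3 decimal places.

Observed agreement pₒ = trace/N = 21/37 = 0.5676
Expected agreement pₑ = Σ (rowᵢ·colᵢ)/N² = (22·22 + 15·15)/37² = 0.5179
κ = (pₒ − pₑ)/(1 − pₑ) = (0.5676 − 0.5179)/(1 − 0.5179) = 0.103

0.103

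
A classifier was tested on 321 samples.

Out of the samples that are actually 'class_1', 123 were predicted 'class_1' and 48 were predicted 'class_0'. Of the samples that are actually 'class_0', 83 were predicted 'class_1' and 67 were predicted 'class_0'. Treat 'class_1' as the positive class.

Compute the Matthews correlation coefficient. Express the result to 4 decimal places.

0.1727

MCC = (TP·TN − FP·FN) / √((TP+FP)(TP+FN)(TN+FP)(TN+FN))
Numerator = 123·67 − 83·48 = 4257
Denominator = √(206·171·150·115) = √607648500 = 24650.5274
MCC = 4257 / 24650.5274 = 0.1727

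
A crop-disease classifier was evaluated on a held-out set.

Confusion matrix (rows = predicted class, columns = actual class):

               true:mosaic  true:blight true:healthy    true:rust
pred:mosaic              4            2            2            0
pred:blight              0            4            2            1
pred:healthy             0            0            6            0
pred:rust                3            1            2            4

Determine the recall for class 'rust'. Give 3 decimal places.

0.800

Take TP from the diagonal, FP from the rest of the 'rust' prediction marginal, FN from the rest of the 'rust' actual marginal.
recall = TP/(TP+FN).
rust: TP=4, FN=0+1+0=1 → 4/5 = 0.8000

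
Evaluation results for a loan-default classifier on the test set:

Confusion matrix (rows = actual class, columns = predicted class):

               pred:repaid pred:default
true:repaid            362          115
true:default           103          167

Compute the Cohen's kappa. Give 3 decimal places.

Observed agreement pₒ = trace/N = 529/747 = 0.7082
Expected agreement pₑ = Σ (rowᵢ·colᵢ)/N² = (477·465 + 270·282)/747² = 0.5339
κ = (pₒ − pₑ)/(1 − pₑ) = (0.7082 − 0.5339)/(1 − 0.5339) = 0.374

0.374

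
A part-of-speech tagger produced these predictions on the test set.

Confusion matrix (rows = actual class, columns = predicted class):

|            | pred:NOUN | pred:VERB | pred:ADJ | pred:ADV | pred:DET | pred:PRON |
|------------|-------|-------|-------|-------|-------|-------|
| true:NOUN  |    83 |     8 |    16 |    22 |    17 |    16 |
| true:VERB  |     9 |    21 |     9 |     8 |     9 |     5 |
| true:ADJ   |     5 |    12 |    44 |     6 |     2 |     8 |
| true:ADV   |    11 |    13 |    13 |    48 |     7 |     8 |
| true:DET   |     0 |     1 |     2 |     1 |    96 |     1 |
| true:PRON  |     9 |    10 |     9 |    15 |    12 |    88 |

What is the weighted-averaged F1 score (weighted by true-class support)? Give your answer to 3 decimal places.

0.586

Per-class F1 score (2·TP/(2·TP+FP+FN)):
  NOUN: TP=83, FP=9+5+11+0+9=34, FN=8+16+22+17+16=79 → 166/279 = 0.5950
  VERB: TP=21, FP=8+12+13+1+10=44, FN=9+9+8+9+5=40 → 42/126 = 0.3333
  ADJ: TP=44, FP=16+9+13+2+9=49, FN=5+12+6+2+8=33 → 88/170 = 0.5176
  ADV: TP=48, FP=22+8+6+1+15=52, FN=11+13+13+7+8=52 → 96/200 = 0.4800
  DET: TP=96, FP=17+9+2+7+12=47, FN=0+1+2+1+1=5 → 192/244 = 0.7869
  PRON: TP=88, FP=16+5+8+8+1=38, FN=9+10+9+15+12=55 → 176/269 = 0.6543
Weighted-F1 score = Σ (supportᵢ/N)·F1 scoreᵢ with N=644: (162/644)·0.5950 + (61/644)·0.3333 + (77/644)·0.5176 + (100/644)·0.4800 + (101/644)·0.7869 + (143/644)·0.6543 = 0.586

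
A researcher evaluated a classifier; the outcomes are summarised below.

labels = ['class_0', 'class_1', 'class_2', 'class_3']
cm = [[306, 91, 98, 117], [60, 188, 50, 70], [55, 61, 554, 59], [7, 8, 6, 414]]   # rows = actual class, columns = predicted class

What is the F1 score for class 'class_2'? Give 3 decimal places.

F1 score = 2·TP/(2·TP+FP+FN).
class_2: TP=554, FP=98+50+6=154, FN=55+61+59=175 → 1108/1437 = 0.7711

0.771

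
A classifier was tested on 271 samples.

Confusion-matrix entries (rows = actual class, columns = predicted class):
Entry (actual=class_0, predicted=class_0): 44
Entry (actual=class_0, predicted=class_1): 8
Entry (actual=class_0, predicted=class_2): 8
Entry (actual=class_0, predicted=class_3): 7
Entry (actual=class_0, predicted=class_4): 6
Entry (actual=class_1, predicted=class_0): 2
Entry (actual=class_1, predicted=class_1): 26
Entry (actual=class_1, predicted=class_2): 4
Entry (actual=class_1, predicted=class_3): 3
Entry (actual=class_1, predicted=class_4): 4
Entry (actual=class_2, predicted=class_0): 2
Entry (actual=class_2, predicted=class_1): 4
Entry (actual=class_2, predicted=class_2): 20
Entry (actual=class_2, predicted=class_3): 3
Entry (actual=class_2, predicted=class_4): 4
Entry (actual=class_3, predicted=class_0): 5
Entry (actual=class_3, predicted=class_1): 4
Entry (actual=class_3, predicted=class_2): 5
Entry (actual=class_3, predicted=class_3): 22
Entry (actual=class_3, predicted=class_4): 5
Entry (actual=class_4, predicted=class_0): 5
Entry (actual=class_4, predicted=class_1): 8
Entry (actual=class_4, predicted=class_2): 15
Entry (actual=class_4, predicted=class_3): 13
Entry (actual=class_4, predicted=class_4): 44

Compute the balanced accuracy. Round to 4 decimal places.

0.5859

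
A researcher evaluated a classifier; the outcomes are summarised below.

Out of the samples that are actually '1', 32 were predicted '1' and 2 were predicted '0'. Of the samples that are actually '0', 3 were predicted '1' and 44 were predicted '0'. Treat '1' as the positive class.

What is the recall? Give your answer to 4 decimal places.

Recall = TP/(TP+FN) = 32/(32+2) = 32/34 = 0.9412

0.9412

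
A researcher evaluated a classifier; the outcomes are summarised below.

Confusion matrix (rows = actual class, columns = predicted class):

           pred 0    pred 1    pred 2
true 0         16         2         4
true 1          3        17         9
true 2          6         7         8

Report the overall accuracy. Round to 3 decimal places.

Accuracy = trace / total = (16+17+8=41) / 72 = 41/72 = 0.569

0.569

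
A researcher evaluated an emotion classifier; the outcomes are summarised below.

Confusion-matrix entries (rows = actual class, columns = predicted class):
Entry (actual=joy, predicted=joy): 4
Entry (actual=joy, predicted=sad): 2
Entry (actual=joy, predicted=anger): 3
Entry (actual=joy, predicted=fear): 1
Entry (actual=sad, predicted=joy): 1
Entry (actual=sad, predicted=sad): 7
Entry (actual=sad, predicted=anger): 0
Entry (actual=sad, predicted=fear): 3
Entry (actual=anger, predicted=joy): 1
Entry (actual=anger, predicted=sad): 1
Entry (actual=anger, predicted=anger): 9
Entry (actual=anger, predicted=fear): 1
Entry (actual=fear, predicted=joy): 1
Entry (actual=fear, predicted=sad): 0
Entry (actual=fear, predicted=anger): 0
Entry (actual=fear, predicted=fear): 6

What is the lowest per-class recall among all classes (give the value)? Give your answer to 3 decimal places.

0.400

Per-class recall (TP/(TP+FN)):
  joy: TP=4, FN=2+3+1=6 → 4/10 = 0.4000
  sad: TP=7, FN=1+0+3=4 → 7/11 = 0.6364
  anger: TP=9, FN=1+1+1=3 → 9/12 = 0.7500
  fear: TP=6, FN=1+0+0=1 → 6/7 = 0.8571
Lowest is class 'joy' with recall = 0.400.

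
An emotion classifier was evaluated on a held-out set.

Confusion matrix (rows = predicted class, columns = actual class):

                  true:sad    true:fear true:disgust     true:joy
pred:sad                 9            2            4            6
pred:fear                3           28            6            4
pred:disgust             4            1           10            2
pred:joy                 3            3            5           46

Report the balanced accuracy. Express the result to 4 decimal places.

Balanced accuracy = mean of per-class recall.
  sad: recall = 9/19 = 0.47368
  fear: recall = 28/34 = 0.82353
  disgust: recall = 10/25 = 0.40000
  joy: recall = 46/58 = 0.79310
Mean = (0.47368 + 0.82353 + 0.40000 + 0.79310) / 4 = 0.6226

0.6226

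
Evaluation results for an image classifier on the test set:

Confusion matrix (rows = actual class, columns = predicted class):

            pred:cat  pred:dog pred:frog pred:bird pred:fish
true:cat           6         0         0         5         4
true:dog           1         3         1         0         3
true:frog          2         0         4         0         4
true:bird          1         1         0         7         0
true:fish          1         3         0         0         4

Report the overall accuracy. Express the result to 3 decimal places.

Accuracy = trace / total = (6+3+4+7+4=24) / 50 = 24/50 = 0.480

0.480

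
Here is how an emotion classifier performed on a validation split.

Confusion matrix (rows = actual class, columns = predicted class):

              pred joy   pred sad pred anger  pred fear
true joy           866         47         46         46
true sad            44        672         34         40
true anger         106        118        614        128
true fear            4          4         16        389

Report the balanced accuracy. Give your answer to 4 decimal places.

0.8225

Balanced accuracy = mean of per-class recall.
  joy: recall = 866/1005 = 0.86169
  sad: recall = 672/790 = 0.85063
  anger: recall = 614/966 = 0.63561
  fear: recall = 389/413 = 0.94189
Mean = (0.86169 + 0.85063 + 0.63561 + 0.94189) / 4 = 0.8225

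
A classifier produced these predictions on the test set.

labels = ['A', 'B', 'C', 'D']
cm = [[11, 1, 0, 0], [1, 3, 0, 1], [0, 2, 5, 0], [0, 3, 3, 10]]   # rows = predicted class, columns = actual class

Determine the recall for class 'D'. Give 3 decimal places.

0.909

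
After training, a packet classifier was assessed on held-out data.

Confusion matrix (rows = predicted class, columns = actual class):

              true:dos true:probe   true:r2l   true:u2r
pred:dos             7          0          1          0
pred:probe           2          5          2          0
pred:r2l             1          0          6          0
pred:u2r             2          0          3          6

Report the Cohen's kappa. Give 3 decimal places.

0.588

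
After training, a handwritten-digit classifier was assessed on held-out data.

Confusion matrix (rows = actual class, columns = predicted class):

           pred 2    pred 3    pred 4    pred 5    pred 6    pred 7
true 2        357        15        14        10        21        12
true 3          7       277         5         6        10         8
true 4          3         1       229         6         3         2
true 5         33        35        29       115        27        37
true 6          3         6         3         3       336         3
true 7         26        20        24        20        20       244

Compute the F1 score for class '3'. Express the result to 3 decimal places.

Take TP from the diagonal, FP from the rest of the '3' prediction marginal, FN from the rest of the '3' actual marginal.
F1 score = 2·TP/(2·TP+FP+FN).
3: TP=277, FP=15+1+35+6+20=77, FN=7+5+6+10+8=36 → 554/667 = 0.8306

0.831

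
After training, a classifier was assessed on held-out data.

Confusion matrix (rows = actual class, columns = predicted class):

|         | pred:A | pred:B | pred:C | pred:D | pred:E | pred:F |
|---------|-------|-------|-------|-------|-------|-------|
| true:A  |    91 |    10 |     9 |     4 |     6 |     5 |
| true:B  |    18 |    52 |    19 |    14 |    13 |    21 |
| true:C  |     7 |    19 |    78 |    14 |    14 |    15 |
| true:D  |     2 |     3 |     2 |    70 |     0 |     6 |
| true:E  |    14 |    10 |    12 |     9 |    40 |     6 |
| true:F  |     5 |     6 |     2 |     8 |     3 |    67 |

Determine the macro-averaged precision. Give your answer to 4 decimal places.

0.5827

Per-class precision (TP/(TP+FP)):
  A: TP=91, FP=18+7+2+14+5=46 → 91/137 = 0.66423
  B: TP=52, FP=10+19+3+10+6=48 → 52/100 = 0.52000
  C: TP=78, FP=9+19+2+12+2=44 → 78/122 = 0.63934
  D: TP=70, FP=4+14+14+9+8=49 → 70/119 = 0.58824
  E: TP=40, FP=6+13+14+0+3=36 → 40/76 = 0.52632
  F: TP=67, FP=5+21+15+6+6=53 → 67/120 = 0.55833
Macro-precision = mean = (0.66423 + 0.52000 + 0.63934 + 0.58824 + 0.52632 + 0.55833) / 6 = 0.5827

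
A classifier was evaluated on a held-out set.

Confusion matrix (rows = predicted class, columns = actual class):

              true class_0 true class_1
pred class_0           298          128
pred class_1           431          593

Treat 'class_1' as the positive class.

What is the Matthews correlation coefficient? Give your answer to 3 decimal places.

0.254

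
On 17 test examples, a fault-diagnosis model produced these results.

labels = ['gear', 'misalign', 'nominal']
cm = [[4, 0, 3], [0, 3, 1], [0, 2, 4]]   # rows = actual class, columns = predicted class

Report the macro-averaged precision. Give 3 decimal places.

Per-class precision (TP/(TP+FP)):
  gear: TP=4, FP=0+0=0 → 4/4 = 1.0000
  misalign: TP=3, FP=0+2=2 → 3/5 = 0.6000
  nominal: TP=4, FP=3+1=4 → 4/8 = 0.5000
Macro-precision = mean = (1.0000 + 0.6000 + 0.5000) / 3 = 0.700

0.700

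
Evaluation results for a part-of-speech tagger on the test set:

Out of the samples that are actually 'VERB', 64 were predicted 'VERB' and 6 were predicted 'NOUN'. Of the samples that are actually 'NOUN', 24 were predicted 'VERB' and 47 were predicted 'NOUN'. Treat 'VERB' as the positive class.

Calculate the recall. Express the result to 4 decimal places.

Recall = TP/(TP+FN) = 64/(64+6) = 64/70 = 0.9143

0.9143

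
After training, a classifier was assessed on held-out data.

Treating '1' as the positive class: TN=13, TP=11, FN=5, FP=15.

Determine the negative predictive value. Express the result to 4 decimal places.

0.7222

NPV = TN/(TN+FN) = 13/(13+5) = 0.7222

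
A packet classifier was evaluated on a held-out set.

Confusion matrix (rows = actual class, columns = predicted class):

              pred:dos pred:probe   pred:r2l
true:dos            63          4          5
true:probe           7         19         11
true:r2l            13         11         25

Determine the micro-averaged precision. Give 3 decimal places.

0.677

Micro-averaging pools counts across classes: ΣTP=107, ΣFP=51, ΣFN=51.
Micro-precision = TP/(TP+FP) on pooled counts = 0.677 (equals overall accuracy in single-label multiclass).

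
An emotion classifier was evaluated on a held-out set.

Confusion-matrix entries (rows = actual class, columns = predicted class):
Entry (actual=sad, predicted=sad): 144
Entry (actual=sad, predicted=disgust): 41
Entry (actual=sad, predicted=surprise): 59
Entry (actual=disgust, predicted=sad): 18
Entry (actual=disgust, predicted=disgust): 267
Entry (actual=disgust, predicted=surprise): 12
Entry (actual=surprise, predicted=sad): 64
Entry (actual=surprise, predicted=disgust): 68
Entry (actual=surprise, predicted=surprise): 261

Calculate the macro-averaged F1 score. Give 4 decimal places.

Per-class F1 score (2·TP/(2·TP+FP+FN)):
  sad: TP=144, FP=18+64=82, FN=41+59=100 → 288/470 = 0.61277
  disgust: TP=267, FP=41+68=109, FN=18+12=30 → 534/673 = 0.79346
  surprise: TP=261, FP=59+12=71, FN=64+68=132 → 522/725 = 0.72000
Macro-F1 score = mean = (0.61277 + 0.79346 + 0.72000) / 3 = 0.7087

0.7087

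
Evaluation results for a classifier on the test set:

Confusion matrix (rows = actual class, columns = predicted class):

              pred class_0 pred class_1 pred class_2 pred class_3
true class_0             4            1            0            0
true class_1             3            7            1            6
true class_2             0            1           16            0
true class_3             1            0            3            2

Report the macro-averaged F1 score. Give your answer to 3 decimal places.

Per-class F1 score (2·TP/(2·TP+FP+FN)):
  class_0: TP=4, FP=3+0+1=4, FN=1+0+0=1 → 8/13 = 0.6154
  class_1: TP=7, FP=1+1+0=2, FN=3+1+6=10 → 14/26 = 0.5385
  class_2: TP=16, FP=0+1+3=4, FN=0+1+0=1 → 32/37 = 0.8649
  class_3: TP=2, FP=0+6+0=6, FN=1+0+3=4 → 4/14 = 0.2857
Macro-F1 score = mean = (0.6154 + 0.5385 + 0.8649 + 0.2857) / 4 = 0.576

0.576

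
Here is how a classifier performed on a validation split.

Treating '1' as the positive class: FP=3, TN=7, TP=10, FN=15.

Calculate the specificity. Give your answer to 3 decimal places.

Specificity = TN/(TN+FP) = 7/(7+3) = 0.700

0.700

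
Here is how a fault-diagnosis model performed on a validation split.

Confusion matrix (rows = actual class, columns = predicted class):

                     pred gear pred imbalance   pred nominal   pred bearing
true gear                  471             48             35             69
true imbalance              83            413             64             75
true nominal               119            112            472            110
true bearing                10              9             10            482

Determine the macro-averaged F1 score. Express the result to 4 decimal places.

Per-class F1 score (2·TP/(2·TP+FP+FN)):
  gear: TP=471, FP=83+119+10=212, FN=48+35+69=152 → 942/1306 = 0.72129
  imbalance: TP=413, FP=48+112+9=169, FN=83+64+75=222 → 826/1217 = 0.67872
  nominal: TP=472, FP=35+64+10=109, FN=119+112+110=341 → 944/1394 = 0.67719
  bearing: TP=482, FP=69+75+110=254, FN=10+9+10=29 → 964/1247 = 0.77306
Macro-F1 score = mean = (0.72129 + 0.67872 + 0.67719 + 0.77306) / 4 = 0.7126

0.7126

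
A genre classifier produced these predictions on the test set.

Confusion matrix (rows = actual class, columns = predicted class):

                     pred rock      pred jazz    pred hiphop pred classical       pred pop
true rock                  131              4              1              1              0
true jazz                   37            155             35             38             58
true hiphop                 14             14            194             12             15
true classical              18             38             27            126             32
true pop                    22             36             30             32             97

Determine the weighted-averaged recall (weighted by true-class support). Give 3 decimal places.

Per-class recall (TP/(TP+FN)):
  rock: TP=131, FN=4+1+1+0=6 → 131/137 = 0.9562
  jazz: TP=155, FN=37+35+38+58=168 → 155/323 = 0.4799
  hiphop: TP=194, FN=14+14+12+15=55 → 194/249 = 0.7791
  classical: TP=126, FN=18+38+27+32=115 → 126/241 = 0.5228
  pop: TP=97, FN=22+36+30+32=120 → 97/217 = 0.4470
Weighted-recall = Σ (supportᵢ/N)·recallᵢ with N=1167: (137/1167)·0.9562 + (323/1167)·0.4799 + (249/1167)·0.7791 + (241/1167)·0.5228 + (217/1167)·0.4470 = 0.602

0.602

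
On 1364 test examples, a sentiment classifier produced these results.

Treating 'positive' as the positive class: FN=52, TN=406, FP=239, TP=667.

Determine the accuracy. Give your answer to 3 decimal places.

Accuracy = (TP+TN)/N = (667+406)/1364 = 0.787

0.787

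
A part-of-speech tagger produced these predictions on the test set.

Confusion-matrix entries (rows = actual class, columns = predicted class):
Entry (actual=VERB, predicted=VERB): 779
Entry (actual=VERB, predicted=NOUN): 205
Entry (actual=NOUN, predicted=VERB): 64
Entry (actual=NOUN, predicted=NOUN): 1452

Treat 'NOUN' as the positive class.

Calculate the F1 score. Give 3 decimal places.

0.915

Precision = TP/(TP+FP) = 1452/1657 = 0.8763
Recall = TP/(TP+FN) = 1452/1516 = 0.9578
F1 = 2·TP/(2·TP+FP+FN) = 2904/3173 = 0.915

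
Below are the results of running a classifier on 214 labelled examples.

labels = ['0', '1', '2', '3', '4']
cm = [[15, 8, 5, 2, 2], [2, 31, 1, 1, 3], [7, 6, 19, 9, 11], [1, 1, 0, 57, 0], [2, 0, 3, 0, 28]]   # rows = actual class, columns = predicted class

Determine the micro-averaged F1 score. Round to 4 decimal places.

Micro-averaging pools counts across classes: ΣTP=150, ΣFP=64, ΣFN=64.
Micro-F1 score = 2·TP/(2·TP+FP+FN) on pooled counts = 0.7009 (equals overall accuracy in single-label multiclass).

0.7009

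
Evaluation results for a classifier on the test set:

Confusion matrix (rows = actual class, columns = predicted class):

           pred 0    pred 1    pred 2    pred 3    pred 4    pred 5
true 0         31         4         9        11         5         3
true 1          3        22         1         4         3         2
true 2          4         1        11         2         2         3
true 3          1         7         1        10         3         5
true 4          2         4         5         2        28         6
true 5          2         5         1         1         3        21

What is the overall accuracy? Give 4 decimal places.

Accuracy = trace / total = (31+22+11+10+28+21=123) / 228 = 123/228 = 0.5395

0.5395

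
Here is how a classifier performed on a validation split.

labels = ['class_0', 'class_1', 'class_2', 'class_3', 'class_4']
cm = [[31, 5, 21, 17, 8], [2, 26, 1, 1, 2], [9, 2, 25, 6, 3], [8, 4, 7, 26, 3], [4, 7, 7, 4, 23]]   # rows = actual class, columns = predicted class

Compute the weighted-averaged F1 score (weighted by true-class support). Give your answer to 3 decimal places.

0.514

Per-class F1 score (2·TP/(2·TP+FP+FN)):
  class_0: TP=31, FP=2+9+8+4=23, FN=5+21+17+8=51 → 62/136 = 0.4559
  class_1: TP=26, FP=5+2+4+7=18, FN=2+1+1+2=6 → 52/76 = 0.6842
  class_2: TP=25, FP=21+1+7+7=36, FN=9+2+6+3=20 → 50/106 = 0.4717
  class_3: TP=26, FP=17+1+6+4=28, FN=8+4+7+3=22 → 52/102 = 0.5098
  class_4: TP=23, FP=8+2+3+3=16, FN=4+7+7+4=22 → 46/84 = 0.5476
Weighted-F1 score = Σ (supportᵢ/N)·F1 scoreᵢ with N=252: (82/252)·0.4559 + (32/252)·0.6842 + (45/252)·0.4717 + (48/252)·0.5098 + (45/252)·0.5476 = 0.514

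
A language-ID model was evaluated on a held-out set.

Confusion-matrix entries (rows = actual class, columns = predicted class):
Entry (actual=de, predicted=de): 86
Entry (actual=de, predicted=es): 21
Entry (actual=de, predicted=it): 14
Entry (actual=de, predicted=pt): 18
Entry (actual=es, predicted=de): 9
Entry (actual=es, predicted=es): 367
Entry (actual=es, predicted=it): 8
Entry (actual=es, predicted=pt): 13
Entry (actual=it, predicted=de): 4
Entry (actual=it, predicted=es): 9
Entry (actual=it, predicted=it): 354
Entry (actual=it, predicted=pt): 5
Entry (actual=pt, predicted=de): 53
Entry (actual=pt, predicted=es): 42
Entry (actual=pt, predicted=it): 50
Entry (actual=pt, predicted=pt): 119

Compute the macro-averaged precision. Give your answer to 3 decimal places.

Per-class precision (TP/(TP+FP)):
  de: TP=86, FP=9+4+53=66 → 86/152 = 0.5658
  es: TP=367, FP=21+9+42=72 → 367/439 = 0.8360
  it: TP=354, FP=14+8+50=72 → 354/426 = 0.8310
  pt: TP=119, FP=18+13+5=36 → 119/155 = 0.7677
Macro-precision = mean = (0.5658 + 0.8360 + 0.8310 + 0.7677) / 4 = 0.750

0.750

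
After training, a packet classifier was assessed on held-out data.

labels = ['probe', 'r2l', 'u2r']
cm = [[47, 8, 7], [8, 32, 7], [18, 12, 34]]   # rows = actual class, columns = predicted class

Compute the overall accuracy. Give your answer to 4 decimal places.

Accuracy = trace / total = (47+32+34=113) / 173 = 113/173 = 0.6532

0.6532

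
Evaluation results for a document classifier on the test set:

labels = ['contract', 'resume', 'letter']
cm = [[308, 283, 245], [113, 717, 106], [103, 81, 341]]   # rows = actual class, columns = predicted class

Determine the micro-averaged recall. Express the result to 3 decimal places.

Micro-averaging pools counts across classes: ΣTP=1366, ΣFP=931, ΣFN=931.
Micro-recall = TP/(TP+FN) on pooled counts = 0.595 (equals overall accuracy in single-label multiclass).

0.595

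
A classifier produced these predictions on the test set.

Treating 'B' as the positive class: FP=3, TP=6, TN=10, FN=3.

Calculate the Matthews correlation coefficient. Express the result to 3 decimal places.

0.436

MCC = (TP·TN − FP·FN) / √((TP+FP)(TP+FN)(TN+FP)(TN+FN))
Numerator = 6·10 − 3·3 = 51
Denominator = √(9·9·13·13) = √13689 = 117.0000
MCC = 51 / 117.0000 = 0.436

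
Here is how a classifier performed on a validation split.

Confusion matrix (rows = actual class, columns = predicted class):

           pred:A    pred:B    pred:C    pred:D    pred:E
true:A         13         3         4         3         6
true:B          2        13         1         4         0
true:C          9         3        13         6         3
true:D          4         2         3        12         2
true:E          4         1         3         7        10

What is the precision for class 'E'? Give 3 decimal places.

Take TP from the diagonal, FP from the rest of the 'E' prediction marginal, FN from the rest of the 'E' actual marginal.
precision = TP/(TP+FP).
E: TP=10, FP=6+0+3+2=11 → 10/21 = 0.4762

0.476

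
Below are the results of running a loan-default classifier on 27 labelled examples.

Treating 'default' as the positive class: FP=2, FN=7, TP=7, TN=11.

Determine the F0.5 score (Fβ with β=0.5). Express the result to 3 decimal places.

0.700

Fβ = (1+β²)·TP / ((1+β²)·TP + β²·FN + FP), with β²=1/4
= 1.25·7 / (1.25·7 + 0.25·7 + 2) = 0.700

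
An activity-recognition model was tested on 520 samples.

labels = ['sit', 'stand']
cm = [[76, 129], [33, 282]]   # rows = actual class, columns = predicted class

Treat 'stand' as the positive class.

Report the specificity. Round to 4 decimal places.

Specificity = TN/(TN+FP) = 76/(76+129) = 0.3707

0.3707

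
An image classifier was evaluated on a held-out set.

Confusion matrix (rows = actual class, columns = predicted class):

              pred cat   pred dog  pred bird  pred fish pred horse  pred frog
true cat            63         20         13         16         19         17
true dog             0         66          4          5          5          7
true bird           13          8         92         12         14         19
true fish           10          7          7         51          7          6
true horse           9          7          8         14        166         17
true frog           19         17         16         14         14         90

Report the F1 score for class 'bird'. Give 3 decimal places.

One-vs-rest for 'bird': TP = diagonal; FP = other classes predicted 'bird'; FN = 'bird' predicted as other.
F1 score = 2·TP/(2·TP+FP+FN).
bird: TP=92, FP=13+4+7+8+16=48, FN=13+8+12+14+19=66 → 184/298 = 0.6174

0.617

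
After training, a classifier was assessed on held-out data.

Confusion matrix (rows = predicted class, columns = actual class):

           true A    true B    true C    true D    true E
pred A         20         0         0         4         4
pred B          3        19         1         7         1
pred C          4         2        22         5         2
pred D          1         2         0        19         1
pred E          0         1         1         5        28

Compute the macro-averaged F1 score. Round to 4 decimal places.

0.7086

Per-class F1 score (2·TP/(2·TP+FP+FN)):
  A: TP=20, FP=0+0+4+4=8, FN=3+4+1+0=8 → 40/56 = 0.71429
  B: TP=19, FP=3+1+7+1=12, FN=0+2+2+1=5 → 38/55 = 0.69091
  C: TP=22, FP=4+2+5+2=13, FN=0+1+0+1=2 → 44/59 = 0.74576
  D: TP=19, FP=1+2+0+1=4, FN=4+7+5+5=21 → 38/63 = 0.60317
  E: TP=28, FP=0+1+1+5=7, FN=4+1+2+1=8 → 56/71 = 0.78873
Macro-F1 score = mean = (0.71429 + 0.69091 + 0.74576 + 0.60317 + 0.78873) / 5 = 0.7086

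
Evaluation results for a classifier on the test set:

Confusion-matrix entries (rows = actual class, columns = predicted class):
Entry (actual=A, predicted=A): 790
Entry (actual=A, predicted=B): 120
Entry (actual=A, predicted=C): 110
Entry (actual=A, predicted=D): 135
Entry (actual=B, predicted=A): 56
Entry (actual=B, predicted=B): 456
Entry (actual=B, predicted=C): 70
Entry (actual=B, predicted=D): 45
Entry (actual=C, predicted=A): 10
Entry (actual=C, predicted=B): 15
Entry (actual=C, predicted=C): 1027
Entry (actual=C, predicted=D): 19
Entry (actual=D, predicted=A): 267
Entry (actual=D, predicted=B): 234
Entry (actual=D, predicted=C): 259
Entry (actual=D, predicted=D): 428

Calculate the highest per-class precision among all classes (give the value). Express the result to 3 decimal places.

Per-class precision (TP/(TP+FP)):
  A: TP=790, FP=56+10+267=333 → 790/1123 = 0.7035
  B: TP=456, FP=120+15+234=369 → 456/825 = 0.5527
  C: TP=1027, FP=110+70+259=439 → 1027/1466 = 0.7005
  D: TP=428, FP=135+45+19=199 → 428/627 = 0.6826
Highest is class 'A' with precision = 0.703.

0.703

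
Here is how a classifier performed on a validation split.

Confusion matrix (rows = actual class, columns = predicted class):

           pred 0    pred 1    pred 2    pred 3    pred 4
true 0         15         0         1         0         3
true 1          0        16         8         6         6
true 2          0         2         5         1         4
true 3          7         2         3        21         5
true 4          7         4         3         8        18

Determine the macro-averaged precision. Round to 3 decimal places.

Per-class precision (TP/(TP+FP)):
  0: TP=15, FP=0+0+7+7=14 → 15/29 = 0.5172
  1: TP=16, FP=0+2+2+4=8 → 16/24 = 0.6667
  2: TP=5, FP=1+8+3+3=15 → 5/20 = 0.2500
  3: TP=21, FP=0+6+1+8=15 → 21/36 = 0.5833
  4: TP=18, FP=3+6+4+5=18 → 18/36 = 0.5000
Macro-precision = mean = (0.5172 + 0.6667 + 0.2500 + 0.5833 + 0.5000) / 5 = 0.503

0.503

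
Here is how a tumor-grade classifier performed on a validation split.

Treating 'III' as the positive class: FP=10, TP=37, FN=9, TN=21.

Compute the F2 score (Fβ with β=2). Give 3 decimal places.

Fβ = (1+β²)·TP / ((1+β²)·TP + β²·FN + FP), with β²=4
= 5·37 / (5·37 + 4·9 + 10) = 0.801

0.801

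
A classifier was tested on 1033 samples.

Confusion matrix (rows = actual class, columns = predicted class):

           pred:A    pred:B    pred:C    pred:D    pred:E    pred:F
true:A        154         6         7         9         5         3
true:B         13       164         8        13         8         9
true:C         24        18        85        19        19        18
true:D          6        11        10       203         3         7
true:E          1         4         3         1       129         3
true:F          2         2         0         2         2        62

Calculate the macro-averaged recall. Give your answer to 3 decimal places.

Per-class recall (TP/(TP+FN)):
  A: TP=154, FN=6+7+9+5+3=30 → 154/184 = 0.8370
  B: TP=164, FN=13+8+13+8+9=51 → 164/215 = 0.7628
  C: TP=85, FN=24+18+19+19+18=98 → 85/183 = 0.4645
  D: TP=203, FN=6+11+10+3+7=37 → 203/240 = 0.8458
  E: TP=129, FN=1+4+3+1+3=12 → 129/141 = 0.9149
  F: TP=62, FN=2+2+0+2+2=8 → 62/70 = 0.8857
Macro-recall = mean = (0.8370 + 0.7628 + 0.4645 + 0.8458 + 0.9149 + 0.8857) / 6 = 0.785

0.785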